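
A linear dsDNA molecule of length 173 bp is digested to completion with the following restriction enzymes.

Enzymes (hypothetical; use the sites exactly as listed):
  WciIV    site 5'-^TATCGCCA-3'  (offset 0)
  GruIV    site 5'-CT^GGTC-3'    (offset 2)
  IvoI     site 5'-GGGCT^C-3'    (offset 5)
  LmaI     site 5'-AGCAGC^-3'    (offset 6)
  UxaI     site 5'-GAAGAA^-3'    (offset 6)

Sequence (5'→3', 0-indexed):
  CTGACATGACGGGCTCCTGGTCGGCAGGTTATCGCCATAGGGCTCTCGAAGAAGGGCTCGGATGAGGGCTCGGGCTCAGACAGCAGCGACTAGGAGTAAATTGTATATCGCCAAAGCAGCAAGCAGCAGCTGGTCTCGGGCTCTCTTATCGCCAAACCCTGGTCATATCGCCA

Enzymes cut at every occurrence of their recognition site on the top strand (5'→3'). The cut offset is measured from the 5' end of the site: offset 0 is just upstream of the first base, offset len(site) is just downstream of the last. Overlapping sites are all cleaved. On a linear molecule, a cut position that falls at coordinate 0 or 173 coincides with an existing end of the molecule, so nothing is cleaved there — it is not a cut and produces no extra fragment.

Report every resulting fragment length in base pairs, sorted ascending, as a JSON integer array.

[1,3,3,4,5,5,6,7,8,9,11,11,11,12,14,15,15,15,18]

Per-enzyme occurrences:
  WciIV (TATCGCCA, off=0): starts [29, 105, 146, 165] → cuts [29, 105, 146, 165]
  GruIV (CTGGTC, off=2): starts [16, 129, 158] → cuts [18, 131, 160]
  IvoI (GGGCTC, off=5): starts [10, 39, 53, 65, 71, 137] → cuts [15, 44, 58, 70, 76, 142]
  LmaI (AGCAGC, off=6): starts [81, 114, 121, 124] → cuts [87, 120, 127, 130]
  UxaI (GAAGAA, off=6): starts [47] → cuts [53]

All cut coordinates (distinct, sorted): [15, 18, 29, 44, 53, 58, 70, 76, 87, 105, 120, 127, 130, 131, 142, 146, 160, 165]

Fragments:
  [0,15): 15 bp
  [15,18): 3 bp
  [18,29): 11 bp
  [29,44): 15 bp
  [44,53): 9 bp
  [53,58): 5 bp
  [58,70): 12 bp
  [70,76): 6 bp
  [76,87): 11 bp
  [87,105): 18 bp
  [105,120): 15 bp
  [120,127): 7 bp
  [127,130): 3 bp
  [130,131): 1 bp
  [131,142): 11 bp
  [142,146): 4 bp
  [146,160): 14 bp
  [160,165): 5 bp
  [165,173): 8 bp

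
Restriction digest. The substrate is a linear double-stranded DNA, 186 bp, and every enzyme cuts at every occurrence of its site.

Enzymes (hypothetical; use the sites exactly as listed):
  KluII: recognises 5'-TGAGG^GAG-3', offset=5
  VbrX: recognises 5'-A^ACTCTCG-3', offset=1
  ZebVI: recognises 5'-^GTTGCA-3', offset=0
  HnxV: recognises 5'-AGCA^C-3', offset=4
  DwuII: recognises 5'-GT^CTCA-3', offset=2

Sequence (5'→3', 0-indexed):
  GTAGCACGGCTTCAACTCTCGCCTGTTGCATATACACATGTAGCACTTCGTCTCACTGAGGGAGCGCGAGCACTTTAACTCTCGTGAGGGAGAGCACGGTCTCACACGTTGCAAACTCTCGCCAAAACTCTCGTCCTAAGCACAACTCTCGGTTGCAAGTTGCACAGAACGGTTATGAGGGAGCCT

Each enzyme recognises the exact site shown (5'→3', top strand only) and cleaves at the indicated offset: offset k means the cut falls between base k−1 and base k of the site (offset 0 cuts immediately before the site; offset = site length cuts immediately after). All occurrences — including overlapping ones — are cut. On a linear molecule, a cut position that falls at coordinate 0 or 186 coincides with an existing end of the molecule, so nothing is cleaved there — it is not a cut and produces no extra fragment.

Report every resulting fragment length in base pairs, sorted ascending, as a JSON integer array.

Per-enzyme occurrences:
  KluII TGAGGGAG/5: at [56, 84, 175] ⇒ [61, 89, 180]
  VbrX AACTCTCG/1: at [13, 76, 113, 125, 143] ⇒ [14, 77, 114, 126, 144]
  ZebVI GTTGCA/0: at [24, 107, 151, 158] ⇒ [24, 107, 151, 158]
  HnxV AGCAC/4: at [2, 41, 68, 92, 138] ⇒ [6, 45, 72, 96, 142]
  DwuII GTCTCA/2: at [49, 98] ⇒ [51, 100]

Pooled cuts: [6, 14, 24, 45, 51, 61, 72, 77, 89, 96, 100, 107, 114, 126, 142, 144, 151, 158, 180]

Fragment lengths:
  [0,6): 6 bp
  [6,14): 8 bp
  [14,24): 10 bp
  [24,45): 21 bp
  [45,51): 6 bp
  [51,61): 10 bp
  [61,72): 11 bp
  [72,77): 5 bp
  [77,89): 12 bp
  [89,96): 7 bp
  [96,100): 4 bp
  [100,107): 7 bp
  [107,114): 7 bp
  [114,126): 12 bp
  [126,142): 16 bp
  [142,144): 2 bp
  [144,151): 7 bp
  [151,158): 7 bp
  [158,180): 22 bp
  [180,186): 6 bp

[2,4,5,6,6,6,7,7,7,7,7,8,10,10,11,12,12,16,21,22]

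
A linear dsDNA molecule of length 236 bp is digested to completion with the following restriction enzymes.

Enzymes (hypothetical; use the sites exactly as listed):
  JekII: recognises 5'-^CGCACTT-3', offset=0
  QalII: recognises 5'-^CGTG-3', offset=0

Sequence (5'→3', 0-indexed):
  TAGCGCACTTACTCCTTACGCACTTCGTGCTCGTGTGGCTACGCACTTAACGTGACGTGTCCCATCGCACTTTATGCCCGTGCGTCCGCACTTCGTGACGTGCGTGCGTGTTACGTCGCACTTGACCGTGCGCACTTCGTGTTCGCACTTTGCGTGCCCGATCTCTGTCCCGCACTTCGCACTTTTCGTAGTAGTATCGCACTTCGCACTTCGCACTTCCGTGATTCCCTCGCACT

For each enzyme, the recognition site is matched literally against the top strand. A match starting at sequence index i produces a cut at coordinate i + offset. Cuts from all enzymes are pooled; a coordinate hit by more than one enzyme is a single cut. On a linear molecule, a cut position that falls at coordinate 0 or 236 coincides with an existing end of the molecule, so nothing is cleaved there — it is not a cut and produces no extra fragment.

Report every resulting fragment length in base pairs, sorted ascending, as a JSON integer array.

Scan for sites:
  JekII CGCACTT/0: at [3, 18, 41, 65, 86, 116, 130, 143, 170, 177, 197, 204, 211] ⇒ [3, 18, 41, 65, 86, 116, 130, 143, 170, 177, 197, 204, 211]
  QalII CGTG/0: at [25, 31, 50, 55, 78, 93, 98, 102, 106, 126, 137, 152, 219] ⇒ [25, 31, 50, 55, 78, 93, 98, 102, 106, 126, 137, 152, 219]

Pooled cuts: [3, 18, 25, 31, 41, 50, 55, 65, 78, 86, 93, 98, 102, 106, 116, 126, 130, 137, 143, 152, 170, 177, 197, 204, 211, 219]

Fragment lengths:
  [0,3): 3 bp
  [3,18): 15 bp
  [18,25): 7 bp
  [25,31): 6 bp
  [31,41): 10 bp
  [41,50): 9 bp
  [50,55): 5 bp
  [55,65): 10 bp
  [65,78): 13 bp
  [78,86): 8 bp
  [86,93): 7 bp
  [93,98): 5 bp
  [98,102): 4 bp
  [102,106): 4 bp
  [106,116): 10 bp
  [116,126): 10 bp
  [126,130): 4 bp
  [130,137): 7 bp
  [137,143): 6 bp
  [143,152): 9 bp
  [152,170): 18 bp
  [170,177): 7 bp
  [177,197): 20 bp
  [197,204): 7 bp
  [204,211): 7 bp
  [211,219): 8 bp
  [219,236): 17 bp

[3,4,4,4,5,5,6,6,7,7,7,7,7,7,8,8,9,9,10,10,10,10,13,15,17,18,20]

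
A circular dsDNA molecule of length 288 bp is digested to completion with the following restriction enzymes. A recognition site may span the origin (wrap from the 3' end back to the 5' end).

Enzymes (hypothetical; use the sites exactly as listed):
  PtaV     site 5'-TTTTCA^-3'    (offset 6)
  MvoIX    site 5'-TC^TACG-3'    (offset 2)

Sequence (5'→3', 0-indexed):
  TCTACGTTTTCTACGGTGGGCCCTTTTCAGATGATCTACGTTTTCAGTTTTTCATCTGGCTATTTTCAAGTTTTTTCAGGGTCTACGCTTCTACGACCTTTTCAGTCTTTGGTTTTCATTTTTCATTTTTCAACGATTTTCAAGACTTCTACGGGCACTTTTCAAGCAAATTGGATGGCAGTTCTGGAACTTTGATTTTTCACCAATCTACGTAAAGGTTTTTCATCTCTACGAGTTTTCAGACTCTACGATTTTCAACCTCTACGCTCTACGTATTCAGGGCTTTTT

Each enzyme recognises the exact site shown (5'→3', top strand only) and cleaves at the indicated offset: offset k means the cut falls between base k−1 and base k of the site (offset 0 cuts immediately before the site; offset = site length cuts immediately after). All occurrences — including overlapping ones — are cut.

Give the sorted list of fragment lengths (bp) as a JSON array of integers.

[4,5,5,5,6,7,7,7,7,7,8,8,9,10,10,10,11,12,13,14,14,15,17,18,21,38]

Site scan:
  PtaV (TTTTCA, off=6): starts [23, 40, 48, 62, 72, 98, 112, 119, 126, 136, 158, 196, 219, 235, 251] → cuts [29, 46, 54, 68, 78, 104, 118, 125, 132, 142, 164, 202, 225, 241, 257]
  MvoIX (TCTACG, off=2): starts [0, 9, 34, 81, 89, 147, 206, 227, 244, 260, 267] → cuts [2, 11, 36, 83, 91, 149, 208, 229, 246, 262, 269]

All cut coordinates (distinct, sorted): [2, 11, 29, 36, 46, 54, 68, 78, 83, 91, 104, 118, 125, 132, 142, 149, 164, 202, 208, 225, 229, 241, 246, 257, 262, 269]

Fragment lengths:
  2→11: 9 bp
  11→29: 18 bp
  29→36: 7 bp
  36→46: 10 bp
  46→54: 8 bp
  54→68: 14 bp
  68→78: 10 bp
  78→83: 5 bp
  83→91: 8 bp
  91→104: 13 bp
  104→118: 14 bp
  118→125: 7 bp
  125→132: 7 bp
  132→142: 10 bp
  142→149: 7 bp
  149→164: 15 bp
  164→202: 38 bp
  202→208: 6 bp
  208→225: 17 bp
  225→229: 4 bp
  229→241: 12 bp
  241→246: 5 bp
  246→257: 11 bp
  257→262: 5 bp
  262→269: 7 bp
  269→2 (wrap): 288-269+2 = 21 bp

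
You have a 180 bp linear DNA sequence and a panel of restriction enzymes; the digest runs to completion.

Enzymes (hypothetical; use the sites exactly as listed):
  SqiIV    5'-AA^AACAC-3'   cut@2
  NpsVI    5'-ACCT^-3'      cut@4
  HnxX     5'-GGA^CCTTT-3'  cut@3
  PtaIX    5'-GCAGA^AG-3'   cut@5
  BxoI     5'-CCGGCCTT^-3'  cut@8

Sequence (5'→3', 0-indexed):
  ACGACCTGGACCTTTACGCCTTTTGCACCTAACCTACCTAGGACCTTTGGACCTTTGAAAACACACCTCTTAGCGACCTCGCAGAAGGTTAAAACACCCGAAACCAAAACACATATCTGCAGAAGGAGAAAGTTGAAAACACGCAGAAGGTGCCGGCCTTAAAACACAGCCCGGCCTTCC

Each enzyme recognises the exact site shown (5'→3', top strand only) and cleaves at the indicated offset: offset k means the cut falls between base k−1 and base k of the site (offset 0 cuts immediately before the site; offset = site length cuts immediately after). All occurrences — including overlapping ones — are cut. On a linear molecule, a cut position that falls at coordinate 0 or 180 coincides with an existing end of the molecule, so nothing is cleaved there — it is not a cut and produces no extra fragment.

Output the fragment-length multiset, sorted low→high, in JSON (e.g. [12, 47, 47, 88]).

[2,2,3,3,3,3,4,4,5,5,5,6,7,7,9,10,11,13,14,15,16,16,17]

Site scan:
  SqiIV (AAAACAC, off=2): starts [57, 90, 105, 135, 160] → cuts [59, 92, 107, 137, 162]
  NpsVI (ACCT, off=4): starts [3, 9, 26, 31, 35, 42, 50, 64, 75] → cuts [7, 13, 30, 35, 39, 46, 54, 68, 79]
  HnxX (GGACCTTT, off=3): starts [7, 40, 48] → cuts [10, 43, 51]
  PtaIX (GCAGAAG, off=5): starts [80, 118, 142] → cuts [85, 123, 147]
  BxoI (CCGGCCTT, off=8): starts [152, 170] → cuts [160, 178]

All cut coordinates (distinct, sorted): [7, 10, 13, 30, 35, 39, 43, 46, 51, 54, 59, 68, 79, 85, 92, 107, 123, 137, 147, 160, 162, 178]

Fragments:
  [0,7): 7 bp
  [7,10): 3 bp
  [10,13): 3 bp
  [13,30): 17 bp
  [30,35): 5 bp
  [35,39): 4 bp
  [39,43): 4 bp
  [43,46): 3 bp
  [46,51): 5 bp
  [51,54): 3 bp
  [54,59): 5 bp
  [59,68): 9 bp
  [68,79): 11 bp
  [79,85): 6 bp
  [85,92): 7 bp
  [92,107): 15 bp
  [107,123): 16 bp
  [123,137): 14 bp
  [137,147): 10 bp
  [147,160): 13 bp
  [160,162): 2 bp
  [162,178): 16 bp
  [178,180): 2 bp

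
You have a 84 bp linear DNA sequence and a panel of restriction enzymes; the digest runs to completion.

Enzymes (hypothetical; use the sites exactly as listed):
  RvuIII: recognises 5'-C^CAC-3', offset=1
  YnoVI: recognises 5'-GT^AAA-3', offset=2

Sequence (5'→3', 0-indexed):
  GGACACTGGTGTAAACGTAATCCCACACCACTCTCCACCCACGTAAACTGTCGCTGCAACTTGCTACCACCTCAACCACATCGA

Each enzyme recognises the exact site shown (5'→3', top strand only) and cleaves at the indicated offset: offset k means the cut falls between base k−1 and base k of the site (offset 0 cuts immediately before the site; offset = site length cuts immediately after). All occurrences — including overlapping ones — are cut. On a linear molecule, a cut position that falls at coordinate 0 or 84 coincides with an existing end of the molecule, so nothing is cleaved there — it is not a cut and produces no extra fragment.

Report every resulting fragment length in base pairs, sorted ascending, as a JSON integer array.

[4,5,5,7,8,9,11,12,23]

Site scan:
  RvuIII (CCAC, off=1): starts [22, 27, 34, 38, 66, 75] → cuts [23, 28, 35, 39, 67, 76]
  YnoVI (GTAAA, off=2): starts [10, 42] → cuts [12, 44]

All cut coordinates (distinct, sorted): [12, 23, 28, 35, 39, 44, 67, 76]

Fragments:
  [0,12): 12 bp
  [12,23): 11 bp
  [23,28): 5 bp
  [28,35): 7 bp
  [35,39): 4 bp
  [39,44): 5 bp
  [44,67): 23 bp
  [67,76): 9 bp
  [76,84): 8 bp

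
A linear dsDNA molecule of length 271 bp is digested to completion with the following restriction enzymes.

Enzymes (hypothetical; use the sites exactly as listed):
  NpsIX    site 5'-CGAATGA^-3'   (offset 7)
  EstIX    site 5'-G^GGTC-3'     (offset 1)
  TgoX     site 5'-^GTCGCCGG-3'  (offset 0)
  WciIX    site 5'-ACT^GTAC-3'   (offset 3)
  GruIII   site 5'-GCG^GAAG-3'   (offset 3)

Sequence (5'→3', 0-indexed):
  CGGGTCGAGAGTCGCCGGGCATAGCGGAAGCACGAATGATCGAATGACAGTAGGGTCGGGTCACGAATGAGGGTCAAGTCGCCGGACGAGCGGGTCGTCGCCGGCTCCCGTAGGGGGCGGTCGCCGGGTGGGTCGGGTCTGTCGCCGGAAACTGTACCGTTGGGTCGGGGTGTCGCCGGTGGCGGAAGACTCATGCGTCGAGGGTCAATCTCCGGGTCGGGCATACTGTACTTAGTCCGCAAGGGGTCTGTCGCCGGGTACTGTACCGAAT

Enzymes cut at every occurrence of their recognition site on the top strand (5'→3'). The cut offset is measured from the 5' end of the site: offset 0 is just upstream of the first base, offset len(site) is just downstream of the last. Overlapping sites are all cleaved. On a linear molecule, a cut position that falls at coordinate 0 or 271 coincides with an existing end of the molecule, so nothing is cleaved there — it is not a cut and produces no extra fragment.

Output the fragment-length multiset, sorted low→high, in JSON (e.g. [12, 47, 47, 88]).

Site scan:
  NpsIX (CGAATGA, off=7): starts [32, 40, 63] → cuts [39, 47, 70]
  EstIX (GGGTC, off=1): starts [1, 52, 57, 70, 91, 129, 134, 161, 201, 213, 243] → cuts [2, 53, 58, 71, 92, 130, 135, 162, 202, 214, 244]
  TgoX (GTCGCCGG, off=0): starts [10, 77, 96, 119, 140, 171, 249] → cuts [10, 77, 96, 119, 140, 171, 249]
  WciIX (ACTGTAC, off=3): starts [150, 224, 259] → cuts [153, 227, 262]
  GruIII (GCGGAAG, off=3): starts [23, 181] → cuts [26, 184]

Pooled cuts: [2, 10, 26, 39, 47, 53, 58, 70, 71, 77, 92, 96, 119, 130, 135, 140, 153, 162, 171, 184, 202, 214, 227, 244, 249, 262]

Fragments:
  [0,2): 2 bp
  [2,10): 8 bp
  [10,26): 16 bp
  [26,39): 13 bp
  [39,47): 8 bp
  [47,53): 6 bp
  [53,58): 5 bp
  [58,70): 12 bp
  [70,71): 1 bp
  [71,77): 6 bp
  [77,92): 15 bp
  [92,96): 4 bp
  [96,119): 23 bp
  [119,130): 11 bp
  [130,135): 5 bp
  [135,140): 5 bp
  [140,153): 13 bp
  [153,162): 9 bp
  [162,171): 9 bp
  [171,184): 13 bp
  [184,202): 18 bp
  [202,214): 12 bp
  [214,227): 13 bp
  [227,244): 17 bp
  [244,249): 5 bp
  [249,262): 13 bp
  [262,271): 9 bp

[1,2,4,5,5,5,5,6,6,8,8,9,9,9,11,12,12,13,13,13,13,13,15,16,17,18,23]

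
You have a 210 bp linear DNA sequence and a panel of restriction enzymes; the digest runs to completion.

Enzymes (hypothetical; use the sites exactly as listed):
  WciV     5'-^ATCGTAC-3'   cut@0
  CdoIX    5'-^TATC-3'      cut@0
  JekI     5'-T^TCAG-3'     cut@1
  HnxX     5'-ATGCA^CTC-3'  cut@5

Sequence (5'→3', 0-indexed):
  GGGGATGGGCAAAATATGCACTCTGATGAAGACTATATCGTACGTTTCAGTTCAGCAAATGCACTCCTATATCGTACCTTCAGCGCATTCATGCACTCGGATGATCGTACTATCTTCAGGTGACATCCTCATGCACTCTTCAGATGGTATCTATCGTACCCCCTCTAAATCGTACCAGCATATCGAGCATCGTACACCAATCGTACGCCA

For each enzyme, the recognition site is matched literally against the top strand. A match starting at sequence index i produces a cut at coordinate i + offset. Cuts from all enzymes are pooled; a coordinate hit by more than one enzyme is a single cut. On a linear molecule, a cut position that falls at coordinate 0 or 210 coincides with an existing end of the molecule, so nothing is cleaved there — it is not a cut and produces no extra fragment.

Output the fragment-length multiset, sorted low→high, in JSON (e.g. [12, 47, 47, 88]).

[1,1,1,4,4,5,5,6,7,8,8,8,9,10,11,11,12,12,15,16,16,20,20]

Scan for sites:
  WciV ATCGTAC/0: at [36, 70, 103, 152, 168, 188, 199] ⇒ [36, 70, 103, 152, 168, 188, 199]
  CdoIX TATC/0: at [35, 69, 110, 147, 151, 180] ⇒ [35, 69, 110, 147, 151, 180]
  JekI TTCAG/1: at [45, 50, 78, 114, 138] ⇒ [46, 51, 79, 115, 139]
  HnxX ATGCACTC/5: at [15, 58, 90, 130] ⇒ [20, 63, 95, 135]

All cut coordinates (distinct, sorted): [20, 35, 36, 46, 51, 63, 69, 70, 79, 95, 103, 110, 115, 135, 139, 147, 151, 152, 168, 180, 188, 199]

Fragments:
  [0,20): 20 bp
  [20,35): 15 bp
  [35,36): 1 bp
  [36,46): 10 bp
  [46,51): 5 bp
  [51,63): 12 bp
  [63,69): 6 bp
  [69,70): 1 bp
  [70,79): 9 bp
  [79,95): 16 bp
  [95,103): 8 bp
  [103,110): 7 bp
  [110,115): 5 bp
  [115,135): 20 bp
  [135,139): 4 bp
  [139,147): 8 bp
  [147,151): 4 bp
  [151,152): 1 bp
  [152,168): 16 bp
  [168,180): 12 bp
  [180,188): 8 bp
  [188,199): 11 bp
  [199,210): 11 bp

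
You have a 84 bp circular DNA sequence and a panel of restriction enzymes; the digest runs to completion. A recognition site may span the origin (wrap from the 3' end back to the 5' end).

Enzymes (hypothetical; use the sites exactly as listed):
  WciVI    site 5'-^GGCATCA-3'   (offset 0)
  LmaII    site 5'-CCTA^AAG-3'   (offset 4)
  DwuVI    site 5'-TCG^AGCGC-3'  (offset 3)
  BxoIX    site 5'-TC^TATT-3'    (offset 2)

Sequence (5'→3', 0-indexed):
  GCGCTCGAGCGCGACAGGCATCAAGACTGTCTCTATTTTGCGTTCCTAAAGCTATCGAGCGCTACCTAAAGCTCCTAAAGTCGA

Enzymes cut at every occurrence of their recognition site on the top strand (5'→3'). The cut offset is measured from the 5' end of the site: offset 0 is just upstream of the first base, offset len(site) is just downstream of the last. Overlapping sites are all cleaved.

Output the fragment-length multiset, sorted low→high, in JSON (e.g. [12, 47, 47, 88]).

[6,8,9,9,9,11,15,17]

Site scan:
  WciVI GGCATCA/0: at [16] ⇒ [16]
  LmaII CCTAAAG/4: at [44, 64, 73] ⇒ [48, 68, 77]
  DwuVI TCGAGCGC/3: at [4, 54, 80] ⇒ [7, 57, 83]
  BxoIX TCTATT/2: at [31] ⇒ [33]

All cut coordinates (distinct, sorted): [7, 16, 33, 48, 57, 68, 77, 83]

Fragments:
  7→16: 9 bp
  16→33: 17 bp
  33→48: 15 bp
  48→57: 9 bp
  57→68: 11 bp
  68→77: 9 bp
  77→83: 6 bp
  83→7 (wrap): 84-83+7 = 8 bp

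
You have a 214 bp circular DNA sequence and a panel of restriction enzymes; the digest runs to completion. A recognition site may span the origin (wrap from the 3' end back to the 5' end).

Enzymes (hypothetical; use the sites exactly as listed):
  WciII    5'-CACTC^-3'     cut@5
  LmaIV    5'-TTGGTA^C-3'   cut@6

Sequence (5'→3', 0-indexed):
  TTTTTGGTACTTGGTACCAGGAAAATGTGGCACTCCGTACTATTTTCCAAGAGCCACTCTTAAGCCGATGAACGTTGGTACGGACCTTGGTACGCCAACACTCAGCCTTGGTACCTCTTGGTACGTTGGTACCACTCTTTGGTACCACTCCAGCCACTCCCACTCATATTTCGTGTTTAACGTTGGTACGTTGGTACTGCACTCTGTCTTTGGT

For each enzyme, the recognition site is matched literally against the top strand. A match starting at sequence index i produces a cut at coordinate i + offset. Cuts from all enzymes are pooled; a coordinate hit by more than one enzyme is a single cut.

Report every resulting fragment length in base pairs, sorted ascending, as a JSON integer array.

[6,6,6,7,7,8,8,8,9,10,10,11,12,19,19,21,23,24]

Per-enzyme occurrences:
  WciII CACTC/5: at [30, 54, 98, 132, 145, 154, 160, 199] ⇒ [35, 59, 103, 137, 150, 159, 165, 204]
  LmaIV TTGGTAC/6: at [3, 10, 74, 86, 107, 117, 125, 138, 182, 190] ⇒ [9, 16, 80, 92, 113, 123, 131, 144, 188, 196]

All cut coordinates (distinct, sorted): [9, 16, 35, 59, 80, 92, 103, 113, 123, 131, 137, 144, 150, 159, 165, 188, 196, 204]

Fragments:
  9→16: 7 bp
  16→35: 19 bp
  35→59: 24 bp
  59→80: 21 bp
  80→92: 12 bp
  92→103: 11 bp
  103→113: 10 bp
  113→123: 10 bp
  123→131: 8 bp
  131→137: 6 bp
  137→144: 7 bp
  144→150: 6 bp
  150→159: 9 bp
  159→165: 6 bp
  165→188: 23 bp
  188→196: 8 bp
  196→204: 8 bp
  204→9 (wrap): 214-204+9 = 19 bp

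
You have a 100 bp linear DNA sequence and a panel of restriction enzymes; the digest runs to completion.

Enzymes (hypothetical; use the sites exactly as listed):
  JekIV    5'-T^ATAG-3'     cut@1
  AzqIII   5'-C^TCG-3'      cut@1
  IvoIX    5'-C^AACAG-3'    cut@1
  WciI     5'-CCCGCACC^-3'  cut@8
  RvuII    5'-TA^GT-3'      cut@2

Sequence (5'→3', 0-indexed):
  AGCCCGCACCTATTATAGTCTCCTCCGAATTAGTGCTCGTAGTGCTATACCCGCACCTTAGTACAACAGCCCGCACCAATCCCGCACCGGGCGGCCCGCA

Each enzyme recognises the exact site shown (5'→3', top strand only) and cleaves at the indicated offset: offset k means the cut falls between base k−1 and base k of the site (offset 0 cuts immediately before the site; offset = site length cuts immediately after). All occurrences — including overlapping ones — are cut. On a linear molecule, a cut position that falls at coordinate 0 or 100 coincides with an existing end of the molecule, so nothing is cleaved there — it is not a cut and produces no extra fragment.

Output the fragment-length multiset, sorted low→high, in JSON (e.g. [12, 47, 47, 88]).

Site scan:
  JekIV (TATAG, off=1): starts [13] → cuts [14]
  AzqIII (CTCG, off=1): starts [35] → cuts [36]
  IvoIX (CAACAG, off=1): starts [63] → cuts [64]
  WciI (CCCGCACC, off=8): starts [2, 49, 69, 80] → cuts [10, 57, 77, 88]
  RvuII (TAGT, off=2): starts [15, 30, 39, 58] → cuts [17, 32, 41, 60]

All cut coordinates (distinct, sorted): [10, 14, 17, 32, 36, 41, 57, 60, 64, 77, 88]

Fragment lengths:
  [0,10): 10 bp
  [10,14): 4 bp
  [14,17): 3 bp
  [17,32): 15 bp
  [32,36): 4 bp
  [36,41): 5 bp
  [41,57): 16 bp
  [57,60): 3 bp
  [60,64): 4 bp
  [64,77): 13 bp
  [77,88): 11 bp
  [88,100): 12 bp

[3,3,4,4,4,5,10,11,12,13,15,16]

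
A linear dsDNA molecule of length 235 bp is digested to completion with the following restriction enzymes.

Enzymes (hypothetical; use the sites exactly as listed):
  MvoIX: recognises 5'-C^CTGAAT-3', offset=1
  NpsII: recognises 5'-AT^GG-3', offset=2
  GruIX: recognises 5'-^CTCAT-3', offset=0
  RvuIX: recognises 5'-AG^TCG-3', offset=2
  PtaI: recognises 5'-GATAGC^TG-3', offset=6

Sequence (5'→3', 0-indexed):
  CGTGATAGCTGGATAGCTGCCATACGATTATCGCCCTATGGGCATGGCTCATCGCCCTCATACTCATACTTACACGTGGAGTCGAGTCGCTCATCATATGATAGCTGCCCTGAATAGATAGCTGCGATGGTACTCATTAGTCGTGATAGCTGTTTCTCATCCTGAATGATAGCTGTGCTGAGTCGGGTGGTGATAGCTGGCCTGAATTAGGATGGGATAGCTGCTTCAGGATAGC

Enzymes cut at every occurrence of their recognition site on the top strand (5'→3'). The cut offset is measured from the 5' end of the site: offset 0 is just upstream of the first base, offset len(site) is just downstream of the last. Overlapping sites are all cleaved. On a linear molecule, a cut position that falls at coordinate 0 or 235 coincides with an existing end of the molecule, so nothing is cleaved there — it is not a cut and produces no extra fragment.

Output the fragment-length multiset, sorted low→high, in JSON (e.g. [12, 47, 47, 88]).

Scan for sites:
  MvoIX (CCTGAAT, off=1): starts [108, 160, 200] → cuts [109, 161, 201]
  NpsII (ATGG, off=2): starts [37, 43, 126, 211] → cuts [39, 45, 128, 213]
  GruIX (CTCAT, off=0): starts [47, 56, 62, 89, 132, 155] → cuts [47, 56, 62, 89, 132, 155]
  RvuIX (AGTCG, off=2): starts [79, 84, 138, 180] → cuts [81, 86, 140, 182]
  PtaI (GATAGCTG, off=6): starts [3, 11, 99, 116, 144, 167, 191, 215] → cuts [9, 17, 105, 122, 150, 173, 197, 221]

Pooled cuts: [9, 17, 39, 45, 47, 56, 62, 81, 86, 89, 105, 109, 122, 128, 132, 140, 150, 155, 161, 173, 182, 197, 201, 213, 221]

Fragment lengths:
  [0,9): 9 bp
  [9,17): 8 bp
  [17,39): 22 bp
  [39,45): 6 bp
  [45,47): 2 bp
  [47,56): 9 bp
  [56,62): 6 bp
  [62,81): 19 bp
  [81,86): 5 bp
  [86,89): 3 bp
  [89,105): 16 bp
  [105,109): 4 bp
  [109,122): 13 bp
  [122,128): 6 bp
  [128,132): 4 bp
  [132,140): 8 bp
  [140,150): 10 bp
  [150,155): 5 bp
  [155,161): 6 bp
  [161,173): 12 bp
  [173,182): 9 bp
  [182,197): 15 bp
  [197,201): 4 bp
  [201,213): 12 bp
  [213,221): 8 bp
  [221,235): 14 bp

[2,3,4,4,4,5,5,6,6,6,6,8,8,8,9,9,9,10,12,12,13,14,15,16,19,22]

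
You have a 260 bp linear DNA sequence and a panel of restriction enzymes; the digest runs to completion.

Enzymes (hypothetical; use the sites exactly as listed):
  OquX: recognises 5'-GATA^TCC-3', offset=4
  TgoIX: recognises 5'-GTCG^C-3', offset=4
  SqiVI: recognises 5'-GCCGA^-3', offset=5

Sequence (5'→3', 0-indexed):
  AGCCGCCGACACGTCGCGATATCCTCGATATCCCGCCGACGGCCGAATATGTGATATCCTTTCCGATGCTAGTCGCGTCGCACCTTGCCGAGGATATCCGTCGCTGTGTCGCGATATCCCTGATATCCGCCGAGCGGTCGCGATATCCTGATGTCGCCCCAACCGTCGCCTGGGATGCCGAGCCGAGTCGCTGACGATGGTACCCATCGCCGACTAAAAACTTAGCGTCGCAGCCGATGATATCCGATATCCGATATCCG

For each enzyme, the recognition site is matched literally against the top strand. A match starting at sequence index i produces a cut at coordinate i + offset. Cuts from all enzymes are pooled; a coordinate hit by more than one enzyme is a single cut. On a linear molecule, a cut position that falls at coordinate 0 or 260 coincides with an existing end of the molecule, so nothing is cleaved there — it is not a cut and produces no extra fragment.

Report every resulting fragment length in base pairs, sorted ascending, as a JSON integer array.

[4,4,5,5,5,5,5,5,5,7,7,7,7,7,7,7,8,8,9,9,9,9,10,11,11,12,13,17,19,23]

Scan for sites:
  OquX (GATATCC, off=4): starts [17, 26, 52, 92, 112, 121, 141, 238, 245, 252] → cuts [21, 30, 56, 96, 116, 125, 145, 242, 249, 256]
  TgoIX (GTCGC, off=4): starts [12, 71, 76, 99, 107, 136, 152, 164, 186, 226] → cuts [16, 75, 80, 103, 111, 140, 156, 168, 190, 230]
  SqiVI (GCCGA, off=5): starts [4, 34, 41, 86, 128, 176, 181, 208, 232] → cuts [9, 39, 46, 91, 133, 181, 186, 213, 237]

Pooled cuts: [9, 16, 21, 30, 39, 46, 56, 75, 80, 91, 96, 103, 111, 116, 125, 133, 140, 145, 156, 168, 181, 186, 190, 213, 230, 237, 242, 249, 256]

Fragment lengths:
  [0,9): 9 bp
  [9,16): 7 bp
  [16,21): 5 bp
  [21,30): 9 bp
  [30,39): 9 bp
  [39,46): 7 bp
  [46,56): 10 bp
  [56,75): 19 bp
  [75,80): 5 bp
  [80,91): 11 bp
  [91,96): 5 bp
  [96,103): 7 bp
  [103,111): 8 bp
  [111,116): 5 bp
  [116,125): 9 bp
  [125,133): 8 bp
  [133,140): 7 bp
  [140,145): 5 bp
  [145,156): 11 bp
  [156,168): 12 bp
  [168,181): 13 bp
  [181,186): 5 bp
  [186,190): 4 bp
  [190,213): 23 bp
  [213,230): 17 bp
  [230,237): 7 bp
  [237,242): 5 bp
  [242,249): 7 bp
  [249,256): 7 bp
  [256,260): 4 bp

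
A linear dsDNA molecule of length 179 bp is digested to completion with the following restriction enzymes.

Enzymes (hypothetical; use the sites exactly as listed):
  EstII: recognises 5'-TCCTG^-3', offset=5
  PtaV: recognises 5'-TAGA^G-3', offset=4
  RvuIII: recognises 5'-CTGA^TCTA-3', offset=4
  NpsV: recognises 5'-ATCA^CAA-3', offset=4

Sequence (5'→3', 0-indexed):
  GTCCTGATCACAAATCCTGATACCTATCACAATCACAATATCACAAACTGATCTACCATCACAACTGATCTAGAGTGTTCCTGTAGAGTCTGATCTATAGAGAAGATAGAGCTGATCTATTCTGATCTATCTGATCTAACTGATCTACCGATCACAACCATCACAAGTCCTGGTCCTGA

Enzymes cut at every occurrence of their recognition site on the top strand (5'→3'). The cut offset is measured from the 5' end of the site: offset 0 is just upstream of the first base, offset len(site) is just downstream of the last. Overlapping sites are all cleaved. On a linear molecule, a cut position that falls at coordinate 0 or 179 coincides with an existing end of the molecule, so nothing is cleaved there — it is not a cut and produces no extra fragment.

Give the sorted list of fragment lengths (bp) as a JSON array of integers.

Scan for sites:
  EstII (TCCTG, off=5): starts [1, 14, 78, 167, 173] → cuts [6, 19, 83, 172, 178]
  PtaV (TAGAG, off=4): starts [70, 83, 97, 106] → cuts [74, 87, 101, 110]
  RvuIII (CTGATCTA, off=4): starts [47, 64, 89, 111, 121, 130, 139] → cuts [51, 68, 93, 115, 125, 134, 143]
  NpsV (ATCACAA, off=4): starts [6, 25, 31, 39, 57, 150, 159] → cuts [10, 29, 35, 43, 61, 154, 163]

All cut coordinates (distinct, sorted): [6, 10, 19, 29, 35, 43, 51, 61, 68, 74, 83, 87, 93, 101, 110, 115, 125, 134, 143, 154, 163, 172, 178]

Fragments:
  [0,6): 6 bp
  [6,10): 4 bp
  [10,19): 9 bp
  [19,29): 10 bp
  [29,35): 6 bp
  [35,43): 8 bp
  [43,51): 8 bp
  [51,61): 10 bp
  [61,68): 7 bp
  [68,74): 6 bp
  [74,83): 9 bp
  [83,87): 4 bp
  [87,93): 6 bp
  [93,101): 8 bp
  [101,110): 9 bp
  [110,115): 5 bp
  [115,125): 10 bp
  [125,134): 9 bp
  [134,143): 9 bp
  [143,154): 11 bp
  [154,163): 9 bp
  [163,172): 9 bp
  [172,178): 6 bp
  [178,179): 1 bp

[1,4,4,5,6,6,6,6,6,7,8,8,8,9,9,9,9,9,9,9,10,10,10,11]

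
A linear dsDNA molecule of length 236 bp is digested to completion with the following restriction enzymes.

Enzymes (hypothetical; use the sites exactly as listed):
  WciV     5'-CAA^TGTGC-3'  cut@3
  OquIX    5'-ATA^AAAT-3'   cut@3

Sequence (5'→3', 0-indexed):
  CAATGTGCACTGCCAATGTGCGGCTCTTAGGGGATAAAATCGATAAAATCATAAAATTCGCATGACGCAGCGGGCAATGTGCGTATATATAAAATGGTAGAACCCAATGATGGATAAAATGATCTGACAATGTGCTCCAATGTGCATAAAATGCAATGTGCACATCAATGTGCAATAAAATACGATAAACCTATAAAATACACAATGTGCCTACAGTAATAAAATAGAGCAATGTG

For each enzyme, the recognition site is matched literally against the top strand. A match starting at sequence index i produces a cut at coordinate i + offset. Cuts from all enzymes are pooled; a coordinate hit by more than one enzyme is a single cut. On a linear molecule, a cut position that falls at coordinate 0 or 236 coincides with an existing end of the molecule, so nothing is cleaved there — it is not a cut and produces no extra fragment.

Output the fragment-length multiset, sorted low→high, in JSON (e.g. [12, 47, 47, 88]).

Per-enzyme occurrences:
  WciV (CAATGTGC, off=3): starts [0, 13, 74, 127, 137, 153, 165, 202] → cuts [3, 16, 77, 130, 140, 156, 168, 205]
  OquIX (ATAAAAT, off=3): starts [33, 42, 50, 88, 113, 145, 174, 192, 218] → cuts [36, 45, 53, 91, 116, 148, 177, 195, 221]

Pooled cuts: [3, 16, 36, 45, 53, 77, 91, 116, 130, 140, 148, 156, 168, 177, 195, 205, 221]

Fragment lengths:
  [0,3): 3 bp
  [3,16): 13 bp
  [16,36): 20 bp
  [36,45): 9 bp
  [45,53): 8 bp
  [53,77): 24 bp
  [77,91): 14 bp
  [91,116): 25 bp
  [116,130): 14 bp
  [130,140): 10 bp
  [140,148): 8 bp
  [148,156): 8 bp
  [156,168): 12 bp
  [168,177): 9 bp
  [177,195): 18 bp
  [195,205): 10 bp
  [205,221): 16 bp
  [221,236): 15 bp

[3,8,8,8,9,9,10,10,12,13,14,14,15,16,18,20,24,25]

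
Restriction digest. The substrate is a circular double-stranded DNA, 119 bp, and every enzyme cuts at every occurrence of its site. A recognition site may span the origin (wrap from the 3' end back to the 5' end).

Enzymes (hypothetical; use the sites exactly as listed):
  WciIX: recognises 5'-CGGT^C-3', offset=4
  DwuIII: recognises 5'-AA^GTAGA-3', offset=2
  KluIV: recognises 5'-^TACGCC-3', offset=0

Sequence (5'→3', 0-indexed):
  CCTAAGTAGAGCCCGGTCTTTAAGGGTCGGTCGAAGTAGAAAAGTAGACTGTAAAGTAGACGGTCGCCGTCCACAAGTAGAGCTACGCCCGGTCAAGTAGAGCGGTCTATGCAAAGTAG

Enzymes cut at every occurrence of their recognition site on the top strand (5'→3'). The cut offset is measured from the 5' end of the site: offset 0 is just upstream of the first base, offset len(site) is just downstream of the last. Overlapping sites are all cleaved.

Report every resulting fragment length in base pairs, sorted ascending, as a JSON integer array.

[3,4,7,8,9,10,10,12,12,12,14,18]

Site scan:
  WciIX CGGTC/4: at [13, 27, 60, 89, 102] ⇒ [17, 31, 64, 93, 106]
  DwuIII AAGTAGA/2: at [3, 33, 41, 53, 74, 94] ⇒ [5, 35, 43, 55, 76, 96]
  KluIV TACGCC/0: at [83] ⇒ [83]

All cut coordinates (distinct, sorted): [5, 17, 31, 35, 43, 55, 64, 76, 83, 93, 96, 106]

Fragment lengths:
  5→17: 12 bp
  17→31: 14 bp
  31→35: 4 bp
  35→43: 8 bp
  43→55: 12 bp
  55→64: 9 bp
  64→76: 12 bp
  76→83: 7 bp
  83→93: 10 bp
  93→96: 3 bp
  96→106: 10 bp
  106→5 (wrap): 119-106+5 = 18 bp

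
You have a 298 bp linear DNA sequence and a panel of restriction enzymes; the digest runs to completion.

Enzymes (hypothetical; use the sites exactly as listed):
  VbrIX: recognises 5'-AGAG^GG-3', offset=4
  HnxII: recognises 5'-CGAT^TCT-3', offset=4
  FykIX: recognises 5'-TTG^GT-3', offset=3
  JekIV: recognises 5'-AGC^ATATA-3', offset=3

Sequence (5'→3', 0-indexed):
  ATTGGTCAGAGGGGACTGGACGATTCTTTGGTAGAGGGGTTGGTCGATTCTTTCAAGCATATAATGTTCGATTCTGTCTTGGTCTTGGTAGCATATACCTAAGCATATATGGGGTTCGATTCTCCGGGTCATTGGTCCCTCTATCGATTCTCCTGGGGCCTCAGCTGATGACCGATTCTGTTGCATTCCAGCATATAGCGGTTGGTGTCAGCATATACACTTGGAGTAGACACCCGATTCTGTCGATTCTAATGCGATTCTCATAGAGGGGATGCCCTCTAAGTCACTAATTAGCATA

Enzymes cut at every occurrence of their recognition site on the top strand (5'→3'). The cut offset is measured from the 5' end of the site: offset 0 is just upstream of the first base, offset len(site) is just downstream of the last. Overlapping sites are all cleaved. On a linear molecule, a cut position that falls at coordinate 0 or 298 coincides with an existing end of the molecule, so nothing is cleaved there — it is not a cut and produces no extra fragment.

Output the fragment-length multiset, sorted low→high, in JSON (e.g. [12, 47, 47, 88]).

[4,5,6,6,6,6,6,7,8,9,9,10,10,11,12,12,13,14,14,14,16,16,26,28,30]

Scan for sites:
  VbrIX (AGAGGG, off=4): starts [7, 32, 264] → cuts [11, 36, 268]
  HnxII (CGATTCT, off=4): starts [20, 44, 68, 116, 144, 172, 234, 243, 254] → cuts [24, 48, 72, 120, 148, 176, 238, 247, 258]
  FykIX (TTGGT, off=3): starts [1, 27, 39, 78, 84, 131, 201] → cuts [4, 30, 42, 81, 87, 134, 204]
  JekIV (AGCATATA, off=3): starts [55, 89, 101, 189, 209] → cuts [58, 92, 104, 192, 212]

Pooled cuts: [4, 11, 24, 30, 36, 42, 48, 58, 72, 81, 87, 92, 104, 120, 134, 148, 176, 192, 204, 212, 238, 247, 258, 268]

Fragments:
  [0,4): 4 bp
  [4,11): 7 bp
  [11,24): 13 bp
  [24,30): 6 bp
  [30,36): 6 bp
  [36,42): 6 bp
  [42,48): 6 bp
  [48,58): 10 bp
  [58,72): 14 bp
  [72,81): 9 bp
  [81,87): 6 bp
  [87,92): 5 bp
  [92,104): 12 bp
  [104,120): 16 bp
  [120,134): 14 bp
  [134,148): 14 bp
  [148,176): 28 bp
  [176,192): 16 bp
  [192,204): 12 bp
  [204,212): 8 bp
  [212,238): 26 bp
  [238,247): 9 bp
  [247,258): 11 bp
  [258,268): 10 bp
  [268,298): 30 bp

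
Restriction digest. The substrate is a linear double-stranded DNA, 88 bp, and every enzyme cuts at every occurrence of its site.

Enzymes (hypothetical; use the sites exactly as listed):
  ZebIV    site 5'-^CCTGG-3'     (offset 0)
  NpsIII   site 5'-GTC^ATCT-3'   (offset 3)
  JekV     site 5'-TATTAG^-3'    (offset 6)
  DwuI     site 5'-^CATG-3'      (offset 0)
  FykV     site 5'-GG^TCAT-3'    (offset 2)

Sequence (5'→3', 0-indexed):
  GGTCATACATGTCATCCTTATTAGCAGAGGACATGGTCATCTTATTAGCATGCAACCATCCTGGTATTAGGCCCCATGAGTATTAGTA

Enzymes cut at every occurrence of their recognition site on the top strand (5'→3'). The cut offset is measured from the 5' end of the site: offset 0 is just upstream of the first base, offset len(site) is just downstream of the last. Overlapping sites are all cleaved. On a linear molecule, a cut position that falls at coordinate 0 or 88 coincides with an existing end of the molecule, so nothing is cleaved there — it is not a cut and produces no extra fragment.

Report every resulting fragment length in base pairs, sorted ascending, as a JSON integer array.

[2,2,2,4,5,5,7,10,11,11,12,17]

Scan for sites:
  ZebIV (CCTGG, off=0): starts [59] → cuts [59]
  NpsIII (GTCATCT, off=3): starts [35] → cuts [38]
  JekV (TATTAG, off=6): starts [18, 42, 64, 80] → cuts [24, 48, 70, 86]
  DwuI (CATG, off=0): starts [7, 31, 48, 74] → cuts [7, 31, 48, 74]
  FykV (GGTCAT, off=2): starts [0, 34] → cuts [2, 36]

All cut coordinates (distinct, sorted): [2, 7, 24, 31, 36, 38, 48, 59, 70, 74, 86]

Fragment lengths:
  [0,2): 2 bp
  [2,7): 5 bp
  [7,24): 17 bp
  [24,31): 7 bp
  [31,36): 5 bp
  [36,38): 2 bp
  [38,48): 10 bp
  [48,59): 11 bp
  [59,70): 11 bp
  [70,74): 4 bp
  [74,86): 12 bp
  [86,88): 2 bp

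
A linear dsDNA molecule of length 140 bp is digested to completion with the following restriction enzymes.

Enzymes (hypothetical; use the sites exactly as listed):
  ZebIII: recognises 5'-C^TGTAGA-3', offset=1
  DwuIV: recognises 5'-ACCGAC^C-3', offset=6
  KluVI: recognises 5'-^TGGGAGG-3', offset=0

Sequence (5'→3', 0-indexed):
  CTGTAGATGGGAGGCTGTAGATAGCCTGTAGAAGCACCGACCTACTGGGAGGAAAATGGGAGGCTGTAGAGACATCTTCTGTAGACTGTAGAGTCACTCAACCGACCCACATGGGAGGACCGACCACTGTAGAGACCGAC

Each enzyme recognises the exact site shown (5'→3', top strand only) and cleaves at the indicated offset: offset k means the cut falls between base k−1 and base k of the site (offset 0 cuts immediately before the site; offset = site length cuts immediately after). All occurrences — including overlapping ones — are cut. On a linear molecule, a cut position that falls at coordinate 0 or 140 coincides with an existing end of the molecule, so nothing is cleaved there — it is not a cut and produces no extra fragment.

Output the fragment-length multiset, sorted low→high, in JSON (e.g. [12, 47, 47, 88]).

[1,3,4,5,6,7,8,8,11,11,13,13,15,15,20]

Scan for sites:
  ZebIII (CTGTAGA, off=1): starts [0, 14, 25, 63, 78, 85, 126] → cuts [1, 15, 26, 64, 79, 86, 127]
  DwuIV (ACCGACC, off=6): starts [35, 100, 118] → cuts [41, 106, 124]
  KluVI (TGGGAGG, off=0): starts [7, 45, 56, 111] → cuts [7, 45, 56, 111]

Pooled cuts: [1, 7, 15, 26, 41, 45, 56, 64, 79, 86, 106, 111, 124, 127]

Fragments:
  [0,1): 1 bp
  [1,7): 6 bp
  [7,15): 8 bp
  [15,26): 11 bp
  [26,41): 15 bp
  [41,45): 4 bp
  [45,56): 11 bp
  [56,64): 8 bp
  [64,79): 15 bp
  [79,86): 7 bp
  [86,106): 20 bp
  [106,111): 5 bp
  [111,124): 13 bp
  [124,127): 3 bp
  [127,140): 13 bp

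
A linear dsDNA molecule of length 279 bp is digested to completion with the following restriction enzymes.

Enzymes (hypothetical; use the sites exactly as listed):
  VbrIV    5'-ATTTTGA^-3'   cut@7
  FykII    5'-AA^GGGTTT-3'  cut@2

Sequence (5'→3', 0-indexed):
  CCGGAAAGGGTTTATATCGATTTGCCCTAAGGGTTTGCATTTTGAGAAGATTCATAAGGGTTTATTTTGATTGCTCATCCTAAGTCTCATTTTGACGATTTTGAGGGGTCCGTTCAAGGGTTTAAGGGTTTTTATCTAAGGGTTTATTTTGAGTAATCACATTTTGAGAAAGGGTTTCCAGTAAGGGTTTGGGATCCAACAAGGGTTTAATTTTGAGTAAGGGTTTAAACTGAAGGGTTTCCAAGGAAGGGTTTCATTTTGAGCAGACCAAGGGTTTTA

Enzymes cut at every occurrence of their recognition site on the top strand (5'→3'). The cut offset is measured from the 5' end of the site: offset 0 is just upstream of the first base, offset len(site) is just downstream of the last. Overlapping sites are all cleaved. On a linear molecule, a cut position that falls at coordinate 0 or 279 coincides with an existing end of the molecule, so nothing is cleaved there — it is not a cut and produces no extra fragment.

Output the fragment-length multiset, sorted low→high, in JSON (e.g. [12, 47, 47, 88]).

Site scan:
  VbrIV (ATTTTGA, off=7): starts [38, 63, 88, 97, 145, 160, 209, 255] → cuts [45, 70, 95, 104, 152, 167, 216, 262]
  FykII (AAGGGTTT, off=2): starts [5, 28, 55, 115, 123, 137, 169, 182, 200, 218, 232, 246, 269] → cuts [7, 30, 57, 117, 125, 139, 171, 184, 202, 220, 234, 248, 271]

Pooled cuts: [7, 30, 45, 57, 70, 95, 104, 117, 125, 139, 152, 167, 171, 184, 202, 216, 220, 234, 248, 262, 271]

Fragment lengths:
  [0,7): 7 bp
  [7,30): 23 bp
  [30,45): 15 bp
  [45,57): 12 bp
  [57,70): 13 bp
  [70,95): 25 bp
  [95,104): 9 bp
  [104,117): 13 bp
  [117,125): 8 bp
  [125,139): 14 bp
  [139,152): 13 bp
  [152,167): 15 bp
  [167,171): 4 bp
  [171,184): 13 bp
  [184,202): 18 bp
  [202,216): 14 bp
  [216,220): 4 bp
  [220,234): 14 bp
  [234,248): 14 bp
  [248,262): 14 bp
  [262,271): 9 bp
  [271,279): 8 bp

[4,4,7,8,8,9,9,12,13,13,13,13,14,14,14,14,14,15,15,18,23,25]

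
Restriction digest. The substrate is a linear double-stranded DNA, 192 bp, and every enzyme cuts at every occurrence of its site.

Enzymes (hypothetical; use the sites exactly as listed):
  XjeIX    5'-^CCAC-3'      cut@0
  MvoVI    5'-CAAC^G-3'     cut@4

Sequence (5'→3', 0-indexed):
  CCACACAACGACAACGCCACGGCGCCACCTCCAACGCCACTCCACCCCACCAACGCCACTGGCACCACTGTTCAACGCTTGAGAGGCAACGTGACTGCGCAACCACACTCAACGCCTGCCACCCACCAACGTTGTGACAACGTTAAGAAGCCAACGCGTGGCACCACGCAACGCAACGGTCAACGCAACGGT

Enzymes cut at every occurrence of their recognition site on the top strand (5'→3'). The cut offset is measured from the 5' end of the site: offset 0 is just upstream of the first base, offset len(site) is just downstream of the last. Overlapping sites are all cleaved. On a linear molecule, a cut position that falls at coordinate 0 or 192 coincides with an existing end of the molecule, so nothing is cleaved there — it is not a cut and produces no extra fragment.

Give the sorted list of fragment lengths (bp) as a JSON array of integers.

Scan for sites:
  XjeIX (CCAC, off=0): starts [0, 16, 24, 36, 41, 46, 55, 64, 102, 118, 122, 163] → cuts [16, 24, 36, 41, 46, 55, 64, 102, 118, 122, 163] (position 0 is a terminus of the linear molecule — no cut)
  MvoVI (CAACG, off=4): starts [5, 11, 31, 50, 72, 86, 109, 126, 137, 151, 168, 173, 180, 185] → cuts [9, 15, 35, 54, 76, 90, 113, 130, 141, 155, 172, 177, 184, 189]

All cut coordinates (distinct, sorted): [9, 15, 16, 24, 35, 36, 41, 46, 54, 55, 64, 76, 90, 102, 113, 118, 122, 130, 141, 155, 163, 172, 177, 184, 189]

Fragments:
  [0,9): 9 bp
  [9,15): 6 bp
  [15,16): 1 bp
  [16,24): 8 bp
  [24,35): 11 bp
  [35,36): 1 bp
  [36,41): 5 bp
  [41,46): 5 bp
  [46,54): 8 bp
  [54,55): 1 bp
  [55,64): 9 bp
  [64,76): 12 bp
  [76,90): 14 bp
  [90,102): 12 bp
  [102,113): 11 bp
  [113,118): 5 bp
  [118,122): 4 bp
  [122,130): 8 bp
  [130,141): 11 bp
  [141,155): 14 bp
  [155,163): 8 bp
  [163,172): 9 bp
  [172,177): 5 bp
  [177,184): 7 bp
  [184,189): 5 bp
  [189,192): 3 bp

[1,1,1,3,4,5,5,5,5,5,6,7,8,8,8,8,9,9,9,11,11,11,12,12,14,14]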